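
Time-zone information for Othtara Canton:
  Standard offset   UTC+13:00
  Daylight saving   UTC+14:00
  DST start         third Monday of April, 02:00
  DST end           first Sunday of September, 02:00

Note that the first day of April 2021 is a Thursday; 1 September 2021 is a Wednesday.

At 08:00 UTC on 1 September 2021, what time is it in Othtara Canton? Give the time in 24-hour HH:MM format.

22:00

1 April 2021 is a Thursday, so the first Monday is April 5 and the third is April 19.
1 September 2021 is a Wednesday, so the first Sunday is September 5.
At the standard offset (UTC+13:00), 08:00 UTC + 13h = 21:00 Othtara Canton standard time.
Daylight saving runs 19 April – 5 September; the standard-time date in Othtara Canton, 1 September 2021, is inside that window, so Othtara Canton is at UTC+14:00.
08:00 UTC + 14h = 22:00 local.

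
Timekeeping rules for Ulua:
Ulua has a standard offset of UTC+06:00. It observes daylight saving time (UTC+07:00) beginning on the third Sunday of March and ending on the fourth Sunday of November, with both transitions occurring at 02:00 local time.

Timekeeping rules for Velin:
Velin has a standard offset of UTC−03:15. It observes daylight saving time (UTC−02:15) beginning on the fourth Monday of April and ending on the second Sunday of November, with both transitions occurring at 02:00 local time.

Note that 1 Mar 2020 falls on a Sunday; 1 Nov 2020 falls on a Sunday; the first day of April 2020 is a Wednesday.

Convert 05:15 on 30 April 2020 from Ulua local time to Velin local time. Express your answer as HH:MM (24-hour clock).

1 March 2020 is a Sunday, so the first Sunday is March 1 and the third is March 15.
1 November 2020 is a Sunday, so the first Sunday is November 1 and the fourth is November 22.
Daylight saving runs 15 March – 22 November; 30 April 2020 is inside that window, so Ulua is at UTC+07:00.
05:15 Ulua − 7h = 22:15 UTC (rolling into the previous day, 29 April 2020).
1 April 2020 is a Wednesday, so the first Monday is April 6 and the fourth is April 27.
1 November 2020 is a Sunday, so the first Sunday is November 1 and the second is November 8.
At the standard offset (UTC−03:15), 22:15 UTC − 3h15m = 19:00 Velin standard time.
Daylight saving runs 27 April – 8 November; the standard-time date in Velin, 29 April 2020, is inside that window, so Velin is at UTC−02:15.
22:15 UTC − 2h15m = 20:00 Velin.

20:00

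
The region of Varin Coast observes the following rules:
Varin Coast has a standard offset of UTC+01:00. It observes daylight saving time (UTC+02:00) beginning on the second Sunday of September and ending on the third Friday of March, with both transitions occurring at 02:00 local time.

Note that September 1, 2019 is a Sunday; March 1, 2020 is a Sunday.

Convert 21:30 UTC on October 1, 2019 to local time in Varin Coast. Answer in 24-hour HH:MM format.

23:30

1 September 2019 is a Sunday, so the first Sunday is September 1 and the second is September 8.
1 March 2020 is a Sunday, so the first Friday is March 6 and the third is March 20.
At the standard offset (UTC+01:00), 21:30 UTC + 1h = 22:30 Varin Coast standard time.
The standard-time date in Varin Coast, October 1, 2019, lies within the daylight-saving period (8 September 2019 – 20 March 2020), so Varin Coast is on daylight time, UTC+02:00.
21:30 UTC + 2h = 23:30 local.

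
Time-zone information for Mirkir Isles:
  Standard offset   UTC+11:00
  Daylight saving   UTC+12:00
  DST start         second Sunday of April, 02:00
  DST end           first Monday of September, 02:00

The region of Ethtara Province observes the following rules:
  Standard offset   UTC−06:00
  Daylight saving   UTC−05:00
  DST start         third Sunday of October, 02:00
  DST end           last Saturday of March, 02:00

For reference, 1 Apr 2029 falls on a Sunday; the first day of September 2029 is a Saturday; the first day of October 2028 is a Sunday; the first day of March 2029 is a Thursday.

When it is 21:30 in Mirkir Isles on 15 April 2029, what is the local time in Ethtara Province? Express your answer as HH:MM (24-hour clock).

1 April 2029 is a Sunday, so the first Sunday is April 1 and the second is April 8.
1 September 2029 is a Saturday, so the first Monday is September 3.
Daylight saving runs 8 April – 3 September; 15 April 2029 is inside that window, so Mirkir Isles is at UTC+12:00.
21:30 Mirkir Isles − 12h = 09:30 UTC.
1 October 2028 is a Sunday, so the first Sunday is October 1 and the third is October 15.
1 March 2029 is a Thursday, so Saturdays fall on 3, 10, 17, 24, 31; the last is March 31.
At the standard offset (UTC−06:00), 09:30 UTC − 6h = 03:30 Ethtara Province standard time.
Daylight saving runs 15 October 2028 – 31 March 2029; the standard-time date in Ethtara Province, 15 April 2029, is outside that window, so Ethtara Province is on standard time at UTC−06:00.
09:30 UTC − 6h = 03:30 Ethtara Province.

03:30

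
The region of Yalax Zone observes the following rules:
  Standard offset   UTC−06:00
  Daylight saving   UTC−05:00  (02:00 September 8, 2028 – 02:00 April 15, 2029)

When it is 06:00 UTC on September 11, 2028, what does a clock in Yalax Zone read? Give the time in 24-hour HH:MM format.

01:00

At the standard offset (UTC−06:00), 06:00 UTC − 6h = 00:00 Yalax Zone standard time.
Daylight saving runs 8 September 2028 – 15 April 2029; the standard-time date in Yalax Zone, September 11, 2028, is inside that window, so Yalax Zone is at UTC−05:00.
06:00 UTC − 5h = 01:00 local.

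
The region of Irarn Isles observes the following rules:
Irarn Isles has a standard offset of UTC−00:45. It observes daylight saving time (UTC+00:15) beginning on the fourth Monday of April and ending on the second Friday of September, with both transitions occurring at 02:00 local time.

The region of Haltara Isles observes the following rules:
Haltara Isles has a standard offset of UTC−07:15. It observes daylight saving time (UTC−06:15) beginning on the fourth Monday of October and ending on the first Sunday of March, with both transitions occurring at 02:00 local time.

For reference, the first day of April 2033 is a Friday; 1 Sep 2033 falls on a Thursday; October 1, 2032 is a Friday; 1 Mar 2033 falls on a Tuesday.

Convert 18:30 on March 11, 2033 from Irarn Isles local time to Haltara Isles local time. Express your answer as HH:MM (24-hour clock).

1 April 2033 is a Friday, so the first Monday is April 4 and the fourth is April 25.
1 September 2033 is a Thursday, so the first Friday is September 2 and the second is September 9.
March 11, 2033 is outside the daylight-saving period (25 April – 9 September), so Irarn Isles is on standard time, UTC−00:45.
18:30 Irarn Isles + 0h45m = 19:15 UTC.
1 October 2032 is a Friday, so the first Monday is October 4 and the fourth is October 25.
1 March 2033 is a Tuesday, so the first Sunday is March 6.
At the standard offset (UTC−07:15), 19:15 UTC − 7h15m = 12:00 Haltara Isles standard time.
The standard-time date in Haltara Isles, March 11, 2033, does not fall between 25 October 2032 and 6 March 2033, so daylight saving is not in effect and Haltara Isles is at UTC−07:15.
19:15 UTC − 7h15m = 12:00 Haltara Isles.

12:00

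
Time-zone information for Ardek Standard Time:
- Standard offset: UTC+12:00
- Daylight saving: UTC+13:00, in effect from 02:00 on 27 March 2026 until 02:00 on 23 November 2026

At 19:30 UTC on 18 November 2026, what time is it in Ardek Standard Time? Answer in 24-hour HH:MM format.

At the standard offset (UTC+12:00), 19:30 UTC + 12h = 07:30 Ardek Standard Time standard time (rolling into the next day, 19 November 2026).
Daylight saving runs 27 March – 23 November; the standard-time date in Ardek Standard Time, 19 November 2026, is inside that window, so Ardek Standard Time is at UTC+13:00.
19:30 UTC + 13h = 08:30 local (rolling into the next day, 19 November 2026).

08:30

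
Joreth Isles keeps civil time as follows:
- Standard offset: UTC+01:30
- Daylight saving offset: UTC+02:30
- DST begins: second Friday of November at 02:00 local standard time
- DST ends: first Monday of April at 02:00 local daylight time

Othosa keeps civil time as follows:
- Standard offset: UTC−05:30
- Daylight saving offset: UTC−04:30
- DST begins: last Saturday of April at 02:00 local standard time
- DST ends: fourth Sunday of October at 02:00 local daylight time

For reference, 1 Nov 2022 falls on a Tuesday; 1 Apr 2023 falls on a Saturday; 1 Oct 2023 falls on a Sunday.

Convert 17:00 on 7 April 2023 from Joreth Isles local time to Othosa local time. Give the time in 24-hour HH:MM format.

1 November 2022 is a Tuesday, so the first Friday is November 4 and the second is November 11.
1 April 2023 is a Saturday, so the first Monday is April 3.
7 April 2023 does not fall between 11 November 2022 and 3 April 2023, so daylight saving is not in effect and Joreth Isles is at UTC+01:30.
17:00 Joreth Isles − 1h30m = 15:30 UTC.
1 April 2023 is a Saturday, so Saturdays fall on 1, 8, 15, 22, 29; the last is April 29.
1 October 2023 is a Sunday, so the first Sunday is October 1 and the fourth is October 22.
At the standard offset (UTC−05:30), 15:30 UTC − 5h30m = 10:00 Othosa standard time.
Daylight saving runs 29 April – 22 October; the standard-time date in Othosa, 7 April 2023, is outside that window, so Othosa is on standard time at UTC−05:30.
15:30 UTC − 5h30m = 10:00 Othosa.

10:00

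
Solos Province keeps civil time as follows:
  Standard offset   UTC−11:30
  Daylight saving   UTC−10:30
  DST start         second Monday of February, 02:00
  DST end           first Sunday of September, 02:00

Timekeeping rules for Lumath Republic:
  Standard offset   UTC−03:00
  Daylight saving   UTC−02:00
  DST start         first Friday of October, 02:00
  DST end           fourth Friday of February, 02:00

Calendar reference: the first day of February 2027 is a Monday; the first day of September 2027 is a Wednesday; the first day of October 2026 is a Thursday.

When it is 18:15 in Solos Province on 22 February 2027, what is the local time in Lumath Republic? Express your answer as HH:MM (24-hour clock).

1 February 2027 is a Monday, so the first Monday is February 1 and the second is February 8.
1 September 2027 is a Wednesday, so the first Sunday is September 5.
22 February 2027 falls between 8 February and 5 September, so daylight saving is in effect and Solos Province is at UTC−10:30.
18:15 Solos Province + 10h30m = 04:45 UTC (rolling into the next day, 23 February 2027).
1 October 2026 is a Thursday, so the first Friday is October 2.
1 February 2027 is a Monday, so the first Friday is February 5 and the fourth is February 26.
At the standard offset (UTC−03:00), 04:45 UTC − 3h = 01:45 Lumath Republic standard time.
The standard-time date in Lumath Republic, 23 February 2027, lies within the daylight-saving period (2 October 2026 – 26 February 2027), so Lumath Republic is on daylight time, UTC−02:00.
04:45 UTC − 2h = 02:45 Lumath Republic.

02:45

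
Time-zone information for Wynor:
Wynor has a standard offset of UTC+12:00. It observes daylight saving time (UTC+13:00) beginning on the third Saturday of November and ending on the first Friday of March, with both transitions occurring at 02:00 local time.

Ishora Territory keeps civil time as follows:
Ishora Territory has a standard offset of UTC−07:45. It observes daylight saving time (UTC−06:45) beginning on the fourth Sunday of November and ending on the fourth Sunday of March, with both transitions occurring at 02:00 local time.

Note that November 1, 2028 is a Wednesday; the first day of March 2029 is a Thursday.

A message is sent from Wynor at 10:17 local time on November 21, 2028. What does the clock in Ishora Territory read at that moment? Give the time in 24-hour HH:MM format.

13:32

1 November 2028 is a Wednesday, so the first Saturday is November 4 and the third is November 18.
1 March 2029 is a Thursday, so the first Friday is March 2.
November 21, 2028 falls between 18 November 2028 and 2 March 2029, so daylight saving is in effect and Wynor is at UTC+13:00.
10:17 Wynor − 13h = 21:17 UTC (rolling into the previous day, 20 November 2028).
1 November 2028 is a Wednesday, so the first Sunday is November 5 and the fourth is November 26.
1 March 2029 is a Thursday, so the first Sunday is March 4 and the fourth is March 25.
At the standard offset (UTC−07:45), 21:17 UTC − 7h45m = 13:32 Ishora Territory standard time.
The standard-time date in Ishora Territory, November 20, 2028, does not fall between 26 November 2028 and 25 March 2029, so daylight saving is not in effect and Ishora Territory is at UTC−07:45.
21:17 UTC − 7h45m = 13:32 Ishora Territory.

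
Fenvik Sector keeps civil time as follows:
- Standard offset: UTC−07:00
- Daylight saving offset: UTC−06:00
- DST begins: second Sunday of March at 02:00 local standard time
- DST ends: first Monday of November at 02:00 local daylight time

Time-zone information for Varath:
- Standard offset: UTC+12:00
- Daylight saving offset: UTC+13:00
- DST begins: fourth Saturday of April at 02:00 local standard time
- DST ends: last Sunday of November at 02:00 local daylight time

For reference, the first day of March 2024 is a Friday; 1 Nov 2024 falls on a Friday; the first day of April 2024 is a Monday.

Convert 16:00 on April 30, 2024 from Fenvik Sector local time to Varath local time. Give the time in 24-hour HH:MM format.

11:00

1 March 2024 is a Friday, so the first Sunday is March 3 and the second is March 10.
1 November 2024 is a Friday, so the first Monday is November 4.
April 30, 2024 lies within the daylight-saving period (10 March – 4 November), so Fenvik Sector is on daylight time, UTC−06:00.
16:00 Fenvik Sector + 6h = 22:00 UTC.
1 April 2024 is a Monday, so the first Saturday is April 6 and the fourth is April 27.
1 November 2024 is a Friday, so Sundays fall on 3, 10, 17, 24; the last is November 24.
At the standard offset (UTC+12:00), 22:00 UTC + 12h = 10:00 Varath standard time (rolling into the next day, 1 May 2024).
Daylight saving runs 27 April – 24 November; the standard-time date in Varath, May 1, 2024, is inside that window, so Varath is at UTC+13:00.
22:00 UTC + 13h = 11:00 Varath (rolling into the next day, 1 May 2024).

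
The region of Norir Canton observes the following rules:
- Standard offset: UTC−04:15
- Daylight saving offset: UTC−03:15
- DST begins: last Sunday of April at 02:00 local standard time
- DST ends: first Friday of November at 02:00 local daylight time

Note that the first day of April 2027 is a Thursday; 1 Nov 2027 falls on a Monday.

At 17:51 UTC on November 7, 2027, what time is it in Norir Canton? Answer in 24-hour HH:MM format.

13:36

1 April 2027 is a Thursday, so Sundays fall on 4, 11, 18, 25; the last is April 25.
1 November 2027 is a Monday, so the first Friday is November 5.
At the standard offset (UTC−04:15), 17:51 UTC − 4h15m = 13:36 Norir Canton standard time.
Daylight saving runs 25 April – 5 November; the standard-time date in Norir Canton, November 7, 2027, is outside that window, so Norir Canton is on standard time at UTC−04:15.
17:51 UTC − 4h15m = 13:36 local.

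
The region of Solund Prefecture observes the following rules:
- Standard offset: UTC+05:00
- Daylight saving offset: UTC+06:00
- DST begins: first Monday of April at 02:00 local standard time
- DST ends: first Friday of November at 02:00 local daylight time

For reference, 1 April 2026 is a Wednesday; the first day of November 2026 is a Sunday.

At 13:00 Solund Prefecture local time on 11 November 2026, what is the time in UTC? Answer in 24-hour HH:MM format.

1 April 2026 is a Wednesday, so the first Monday is April 6.
1 November 2026 is a Sunday, so the first Friday is November 6.
Daylight saving runs 6 April – 6 November; 11 November 2026 is outside that window, so Solund Prefecture is on standard time at UTC+05:00.
13:00 local − 5h = 08:00 UTC.

08:00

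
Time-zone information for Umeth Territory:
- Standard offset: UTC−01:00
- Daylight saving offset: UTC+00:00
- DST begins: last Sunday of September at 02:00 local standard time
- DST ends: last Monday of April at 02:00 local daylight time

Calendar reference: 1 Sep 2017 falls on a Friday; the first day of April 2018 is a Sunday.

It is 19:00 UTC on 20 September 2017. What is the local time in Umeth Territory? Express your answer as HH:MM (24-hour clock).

1 September 2017 is a Friday, so Sundays fall on 3, 10, 17, 24; the last is September 24.
1 April 2018 is a Sunday, so Mondays fall on 2, 9, 16, 23, 30; the last is April 30.
At the standard offset (UTC−01:00), 19:00 UTC − 1h = 18:00 Umeth Territory standard time.
Daylight saving runs 24 September 2017 – 30 April 2018; the standard-time date in Umeth Territory, 20 September 2017, is outside that window, so Umeth Territory is on standard time at UTC−01:00.
19:00 UTC − 1h = 18:00 local.

18:00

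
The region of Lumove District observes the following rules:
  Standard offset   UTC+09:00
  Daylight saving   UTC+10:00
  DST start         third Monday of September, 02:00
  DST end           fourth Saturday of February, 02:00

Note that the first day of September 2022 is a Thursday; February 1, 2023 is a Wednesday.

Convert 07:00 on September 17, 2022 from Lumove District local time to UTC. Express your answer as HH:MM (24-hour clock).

22:00

1 September 2022 is a Thursday, so the first Monday is September 5 and the third is September 19.
1 February 2023 is a Wednesday, so the first Saturday is February 4 and the fourth is February 25.
Daylight saving runs 19 September 2022 – 25 February 2023; September 17, 2022 is outside that window, so Lumove District is on standard time at UTC+09:00.
07:00 local − 9h = 22:00 UTC (rolling into the previous day, 16 September 2022).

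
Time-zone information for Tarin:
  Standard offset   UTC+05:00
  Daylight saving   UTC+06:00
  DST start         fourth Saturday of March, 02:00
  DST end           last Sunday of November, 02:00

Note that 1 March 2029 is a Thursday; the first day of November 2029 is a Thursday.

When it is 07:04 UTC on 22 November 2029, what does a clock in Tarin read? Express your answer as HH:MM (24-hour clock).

13:04

1 March 2029 is a Thursday, so the first Saturday is March 3 and the fourth is March 24.
1 November 2029 is a Thursday, so Sundays fall on 4, 11, 18, 25; the last is November 25.
At the standard offset (UTC+05:00), 07:04 UTC + 5h = 12:04 Tarin standard time.
The standard-time date in Tarin, 22 November 2029, lies within the daylight-saving period (24 March – 25 November), so Tarin is on daylight time, UTC+06:00.
07:04 UTC + 6h = 13:04 local.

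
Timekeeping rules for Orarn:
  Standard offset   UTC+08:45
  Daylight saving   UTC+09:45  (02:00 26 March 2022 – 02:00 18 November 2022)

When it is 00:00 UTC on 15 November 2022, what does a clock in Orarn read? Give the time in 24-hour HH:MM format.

09:45

At the standard offset (UTC+08:45), 00:00 UTC + 8h45m = 08:45 Orarn standard time.
The standard-time date in Orarn, 15 November 2022, falls between 26 March and 18 November, so daylight saving is in effect and Orarn is at UTC+09:45.
00:00 UTC + 9h45m = 09:45 local.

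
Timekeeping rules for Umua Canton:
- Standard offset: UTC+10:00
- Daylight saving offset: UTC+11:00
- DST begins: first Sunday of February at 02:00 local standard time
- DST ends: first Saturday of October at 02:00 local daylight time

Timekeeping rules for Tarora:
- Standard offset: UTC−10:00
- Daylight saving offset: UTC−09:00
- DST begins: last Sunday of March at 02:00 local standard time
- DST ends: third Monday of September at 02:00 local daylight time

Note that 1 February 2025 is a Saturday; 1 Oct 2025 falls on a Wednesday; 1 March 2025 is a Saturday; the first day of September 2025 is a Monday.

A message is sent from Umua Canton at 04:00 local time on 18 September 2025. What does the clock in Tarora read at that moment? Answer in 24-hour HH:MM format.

1 February 2025 is a Saturday, so the first Sunday is February 2.
1 October 2025 is a Wednesday, so the first Saturday is October 4.
Daylight saving runs 2 February – 4 October; 18 September 2025 is inside that window, so Umua Canton is at UTC+11:00.
04:00 Umua Canton − 11h = 17:00 UTC (rolling into the previous day, 17 September 2025).
1 March 2025 is a Saturday, so Sundays fall on 2, 9, 16, 23, 30; the last is March 30.
1 September 2025 is a Monday, so the first Monday is September 1 and the third is September 15.
At the standard offset (UTC−10:00), 17:00 UTC − 10h = 07:00 Tarora standard time.
The standard-time date in Tarora, 17 September 2025, does not fall between 30 March and 15 September, so daylight saving is not in effect and Tarora is at UTC−10:00.
17:00 UTC − 10h = 07:00 Tarora.

07:00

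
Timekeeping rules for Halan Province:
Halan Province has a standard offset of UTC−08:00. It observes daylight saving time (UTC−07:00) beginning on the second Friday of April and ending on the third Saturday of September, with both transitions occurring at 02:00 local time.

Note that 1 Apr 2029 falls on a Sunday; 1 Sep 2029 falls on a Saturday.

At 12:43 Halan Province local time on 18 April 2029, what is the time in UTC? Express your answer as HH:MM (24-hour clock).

19:43

1 April 2029 is a Sunday, so the first Friday is April 6 and the second is April 13.
1 September 2029 is a Saturday, so the first Saturday is September 1 and the third is September 15.
18 April 2029 falls between 13 April and 15 September, so daylight saving is in effect and Halan Province is at UTC−07:00.
12:43 local + 7h = 19:43 UTC.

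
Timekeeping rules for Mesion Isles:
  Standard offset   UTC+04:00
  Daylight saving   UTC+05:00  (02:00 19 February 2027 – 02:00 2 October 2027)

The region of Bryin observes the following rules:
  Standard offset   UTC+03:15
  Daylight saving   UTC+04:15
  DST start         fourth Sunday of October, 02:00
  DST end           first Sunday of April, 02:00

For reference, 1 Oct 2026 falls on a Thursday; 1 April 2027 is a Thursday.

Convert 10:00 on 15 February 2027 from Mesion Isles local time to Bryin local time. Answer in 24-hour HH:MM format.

10:15

Daylight saving runs 19 February – 2 October; 15 February 2027 is outside that window, so Mesion Isles is on standard time at UTC+04:00.
10:00 Mesion Isles − 4h = 06:00 UTC.
1 October 2026 is a Thursday, so the first Sunday is October 4 and the fourth is October 25.
1 April 2027 is a Thursday, so the first Sunday is April 4.
At the standard offset (UTC+03:15), 06:00 UTC + 3h15m = 09:15 Bryin standard time.
The standard-time date in Bryin, 15 February 2027, lies within the daylight-saving period (25 October 2026 – 4 April 2027), so Bryin is on daylight time, UTC+04:15.
06:00 UTC + 4h15m = 10:15 Bryin.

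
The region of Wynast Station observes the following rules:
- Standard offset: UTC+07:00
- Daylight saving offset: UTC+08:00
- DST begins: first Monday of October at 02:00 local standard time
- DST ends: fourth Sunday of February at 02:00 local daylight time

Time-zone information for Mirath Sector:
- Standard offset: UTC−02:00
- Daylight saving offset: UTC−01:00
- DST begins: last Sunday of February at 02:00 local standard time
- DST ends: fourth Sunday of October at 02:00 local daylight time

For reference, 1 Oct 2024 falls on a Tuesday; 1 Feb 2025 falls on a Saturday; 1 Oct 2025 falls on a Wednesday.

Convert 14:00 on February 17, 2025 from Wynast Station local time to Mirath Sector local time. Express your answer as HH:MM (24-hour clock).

1 October 2024 is a Tuesday, so the first Monday is October 7.
1 February 2025 is a Saturday, so the first Sunday is February 2 and the fourth is February 23.
February 17, 2025 lies within the daylight-saving period (7 October 2024 – 23 February 2025), so Wynast Station is on daylight time, UTC+08:00.
14:00 Wynast Station − 8h = 06:00 UTC.
1 February 2025 is a Saturday, so Sundays fall on 2, 9, 16, 23; the last is February 23.
1 October 2025 is a Wednesday, so the first Sunday is October 5 and the fourth is October 26.
At the standard offset (UTC−02:00), 06:00 UTC − 2h = 04:00 Mirath Sector standard time.
The standard-time date in Mirath Sector, February 17, 2025, does not fall between 23 February and 26 October, so daylight saving is not in effect and Mirath Sector is at UTC−02:00.
06:00 UTC − 2h = 04:00 Mirath Sector.

04:00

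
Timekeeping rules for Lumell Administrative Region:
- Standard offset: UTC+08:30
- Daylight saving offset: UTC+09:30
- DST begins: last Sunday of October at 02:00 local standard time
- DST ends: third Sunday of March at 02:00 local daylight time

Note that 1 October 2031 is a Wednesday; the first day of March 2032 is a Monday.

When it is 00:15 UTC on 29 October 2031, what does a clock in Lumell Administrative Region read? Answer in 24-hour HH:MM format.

09:45

1 October 2031 is a Wednesday, so Sundays fall on 5, 12, 19, 26; the last is October 26.
1 March 2032 is a Monday, so the first Sunday is March 7 and the third is March 21.
At the standard offset (UTC+08:30), 00:15 UTC + 8h30m = 08:45 Lumell Administrative Region standard time.
Daylight saving runs 26 October 2031 – 21 March 2032; the standard-time date in Lumell Administrative Region, 29 October 2031, is inside that window, so Lumell Administrative Region is at UTC+09:30.
00:15 UTC + 9h30m = 09:45 local.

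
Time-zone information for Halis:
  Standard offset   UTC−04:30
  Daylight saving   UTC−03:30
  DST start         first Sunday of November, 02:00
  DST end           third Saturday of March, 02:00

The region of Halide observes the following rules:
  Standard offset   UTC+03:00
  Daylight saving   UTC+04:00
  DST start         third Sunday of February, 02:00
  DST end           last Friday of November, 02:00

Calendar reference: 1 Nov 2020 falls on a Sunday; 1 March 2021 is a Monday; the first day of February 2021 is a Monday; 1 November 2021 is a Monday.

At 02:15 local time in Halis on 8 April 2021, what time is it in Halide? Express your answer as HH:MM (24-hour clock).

10:45

1 November 2020 is a Sunday, so the first Sunday is November 1.
1 March 2021 is a Monday, so the first Saturday is March 6 and the third is March 20.
Daylight saving runs 1 November 2020 – 20 March 2021; 8 April 2021 is outside that window, so Halis is on standard time at UTC−04:30.
02:15 Halis + 4h30m = 06:45 UTC.
1 February 2021 is a Monday, so the first Sunday is February 7 and the third is February 21.
1 November 2021 is a Monday, so Fridays fall on 5, 12, 19, 26; the last is November 26.
At the standard offset (UTC+03:00), 06:45 UTC + 3h = 09:45 Halide standard time.
Daylight saving runs 21 February – 26 November; the standard-time date in Halide, 8 April 2021, is inside that window, so Halide is at UTC+04:00.
06:45 UTC + 4h = 10:45 Halide.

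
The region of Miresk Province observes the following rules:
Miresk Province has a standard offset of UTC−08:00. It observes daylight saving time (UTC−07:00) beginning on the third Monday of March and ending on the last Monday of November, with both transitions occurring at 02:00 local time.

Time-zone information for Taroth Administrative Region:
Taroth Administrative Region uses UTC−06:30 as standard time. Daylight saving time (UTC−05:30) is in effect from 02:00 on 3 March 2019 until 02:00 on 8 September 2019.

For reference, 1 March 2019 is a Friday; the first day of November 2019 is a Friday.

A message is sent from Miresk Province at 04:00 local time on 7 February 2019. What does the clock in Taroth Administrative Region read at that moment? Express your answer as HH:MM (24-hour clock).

05:30

1 March 2019 is a Friday, so the first Monday is March 4 and the third is March 18.
1 November 2019 is a Friday, so Mondays fall on 4, 11, 18, 25; the last is November 25.
7 February 2019 is outside the daylight-saving period (18 March – 25 November), so Miresk Province is on standard time, UTC−08:00.
04:00 Miresk Province + 8h = 12:00 UTC.
At the standard offset (UTC−06:30), 12:00 UTC − 6h30m = 05:30 Taroth Administrative Region standard time.
The standard-time date in Taroth Administrative Region, 7 February 2019, is outside the daylight-saving period (3 March – 8 September), so Taroth Administrative Region is on standard time, UTC−06:30.
12:00 UTC − 6h30m = 05:30 Taroth Administrative Region.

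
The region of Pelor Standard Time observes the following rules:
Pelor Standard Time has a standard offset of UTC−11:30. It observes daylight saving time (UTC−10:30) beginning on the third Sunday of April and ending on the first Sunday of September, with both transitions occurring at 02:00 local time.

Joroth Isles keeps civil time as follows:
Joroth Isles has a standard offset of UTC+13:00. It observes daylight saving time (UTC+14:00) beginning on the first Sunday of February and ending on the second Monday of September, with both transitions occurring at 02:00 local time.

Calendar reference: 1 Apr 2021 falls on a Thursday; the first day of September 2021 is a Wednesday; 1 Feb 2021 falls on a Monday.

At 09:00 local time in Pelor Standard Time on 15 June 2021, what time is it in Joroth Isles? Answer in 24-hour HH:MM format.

1 April 2021 is a Thursday, so the first Sunday is April 4 and the third is April 18.
1 September 2021 is a Wednesday, so the first Sunday is September 5.
15 June 2021 lies within the daylight-saving period (18 April – 5 September), so Pelor Standard Time is on daylight time, UTC−10:30.
09:00 Pelor Standard Time + 10h30m = 19:30 UTC.
1 February 2021 is a Monday, so the first Sunday is February 7.
1 September 2021 is a Wednesday, so the first Monday is September 6 and the second is September 13.
At the standard offset (UTC+13:00), 19:30 UTC + 13h = 08:30 Joroth Isles standard time (rolling into the next day, 16 June 2021).
The standard-time date in Joroth Isles, 16 June 2021, falls between 7 February and 13 September, so daylight saving is in effect and Joroth Isles is at UTC+14:00.
19:30 UTC + 14h = 09:30 Joroth Isles (rolling into the next day, 16 June 2021).

09:30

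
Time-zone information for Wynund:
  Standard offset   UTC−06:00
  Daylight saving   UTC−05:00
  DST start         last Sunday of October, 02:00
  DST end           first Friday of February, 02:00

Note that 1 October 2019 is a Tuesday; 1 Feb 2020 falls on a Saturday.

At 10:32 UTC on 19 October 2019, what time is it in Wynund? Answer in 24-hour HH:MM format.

1 October 2019 is a Tuesday, so Sundays fall on 6, 13, 20, 27; the last is October 27.
1 February 2020 is a Saturday, so the first Friday is February 7.
At the standard offset (UTC−06:00), 10:32 UTC − 6h = 04:32 Wynund standard time.
The standard-time date in Wynund, 19 October 2019, does not fall between 27 October 2019 and 7 February 2020, so daylight saving is not in effect and Wynund is at UTC−06:00.
10:32 UTC − 6h = 04:32 local.

04:32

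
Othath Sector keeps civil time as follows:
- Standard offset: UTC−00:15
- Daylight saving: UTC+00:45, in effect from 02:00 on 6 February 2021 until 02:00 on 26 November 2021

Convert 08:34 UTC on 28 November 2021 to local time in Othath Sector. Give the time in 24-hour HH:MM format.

At the standard offset (UTC−00:15), 08:34 UTC − 0h15m = 08:19 Othath Sector standard time.
The standard-time date in Othath Sector, 28 November 2021, is outside the daylight-saving period (6 February – 26 November), so Othath Sector is on standard time, UTC−00:15.
08:34 UTC − 0h15m = 08:19 local.

08:19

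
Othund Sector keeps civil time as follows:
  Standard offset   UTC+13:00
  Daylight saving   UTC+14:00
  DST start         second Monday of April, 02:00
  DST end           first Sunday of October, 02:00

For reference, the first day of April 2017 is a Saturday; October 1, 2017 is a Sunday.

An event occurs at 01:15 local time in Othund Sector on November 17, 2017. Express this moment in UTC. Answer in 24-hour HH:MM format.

1 April 2017 is a Saturday, so the first Monday is April 3 and the second is April 10.
1 October 2017 is a Sunday, so the first Sunday is October 1.
November 17, 2017 does not fall between 10 April and 1 October, so daylight saving is not in effect and Othund Sector is at UTC+13:00.
01:15 local − 13h = 12:15 UTC (rolling into the previous day, 16 November 2017).

12:15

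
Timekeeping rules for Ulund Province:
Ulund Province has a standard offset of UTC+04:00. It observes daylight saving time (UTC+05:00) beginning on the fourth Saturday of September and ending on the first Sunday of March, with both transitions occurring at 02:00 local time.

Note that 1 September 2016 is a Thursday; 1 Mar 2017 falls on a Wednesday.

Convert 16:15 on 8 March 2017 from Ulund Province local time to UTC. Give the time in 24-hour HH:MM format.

12:15

1 September 2016 is a Thursday, so the first Saturday is September 3 and the fourth is September 24.
1 March 2017 is a Wednesday, so the first Sunday is March 5.
8 March 2017 does not fall between 24 September 2016 and 5 March 2017, so daylight saving is not in effect and Ulund Province is at UTC+04:00.
16:15 local − 4h = 12:15 UTC.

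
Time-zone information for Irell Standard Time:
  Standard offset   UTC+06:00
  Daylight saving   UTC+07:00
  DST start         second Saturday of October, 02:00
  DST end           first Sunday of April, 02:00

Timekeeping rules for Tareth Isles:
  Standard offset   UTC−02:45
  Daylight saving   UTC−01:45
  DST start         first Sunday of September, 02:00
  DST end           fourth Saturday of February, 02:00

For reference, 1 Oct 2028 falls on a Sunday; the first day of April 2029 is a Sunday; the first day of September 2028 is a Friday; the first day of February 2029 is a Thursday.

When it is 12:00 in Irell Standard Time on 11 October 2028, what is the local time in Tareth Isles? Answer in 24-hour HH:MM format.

04:15

1 October 2028 is a Sunday, so the first Saturday is October 7 and the second is October 14.
1 April 2029 is a Sunday, so the first Sunday is April 1.
11 October 2028 does not fall between 14 October 2028 and 1 April 2029, so daylight saving is not in effect and Irell Standard Time is at UTC+06:00.
12:00 Irell Standard Time − 6h = 06:00 UTC.
1 September 2028 is a Friday, so the first Sunday is September 3.
1 February 2029 is a Thursday, so the first Saturday is February 3 and the fourth is February 24.
At the standard offset (UTC−02:45), 06:00 UTC − 2h45m = 03:15 Tareth Isles standard time.
The standard-time date in Tareth Isles, 11 October 2028, lies within the daylight-saving period (3 September 2028 – 24 February 2029), so Tareth Isles is on daylight time, UTC−01:45.
06:00 UTC − 1h45m = 04:15 Tareth Isles.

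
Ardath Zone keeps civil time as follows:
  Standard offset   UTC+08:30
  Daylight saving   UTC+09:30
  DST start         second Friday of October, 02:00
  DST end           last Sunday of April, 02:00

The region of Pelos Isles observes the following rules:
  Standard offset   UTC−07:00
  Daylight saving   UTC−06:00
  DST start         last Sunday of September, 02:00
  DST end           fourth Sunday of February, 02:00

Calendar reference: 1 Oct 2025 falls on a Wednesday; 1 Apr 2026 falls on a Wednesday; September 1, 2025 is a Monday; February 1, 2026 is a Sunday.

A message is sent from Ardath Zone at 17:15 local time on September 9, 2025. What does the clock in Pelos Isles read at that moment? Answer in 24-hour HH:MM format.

01:45

1 October 2025 is a Wednesday, so the first Friday is October 3 and the second is October 10.
1 April 2026 is a Wednesday, so Sundays fall on 5, 12, 19, 26; the last is April 26.
September 9, 2025 does not fall between 10 October 2025 and 26 April 2026, so daylight saving is not in effect and Ardath Zone is at UTC+08:30.
17:15 Ardath Zone − 8h30m = 08:45 UTC.
1 September 2025 is a Monday, so Sundays fall on 7, 14, 21, 28; the last is September 28.
1 February 2026 is a Sunday, so the first Sunday is February 1 and the fourth is February 22.
At the standard offset (UTC−07:00), 08:45 UTC − 7h = 01:45 Pelos Isles standard time.
The standard-time date in Pelos Isles, September 9, 2025, does not fall between 28 September 2025 and 22 February 2026, so daylight saving is not in effect and Pelos Isles is at UTC−07:00.
08:45 UTC − 7h = 01:45 Pelos Isles.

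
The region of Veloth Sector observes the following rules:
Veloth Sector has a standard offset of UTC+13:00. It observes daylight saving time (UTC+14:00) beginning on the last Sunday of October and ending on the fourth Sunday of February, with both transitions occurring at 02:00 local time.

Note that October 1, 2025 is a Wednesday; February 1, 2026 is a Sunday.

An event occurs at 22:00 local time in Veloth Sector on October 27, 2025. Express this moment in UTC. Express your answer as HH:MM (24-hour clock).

08:00

1 October 2025 is a Wednesday, so Sundays fall on 5, 12, 19, 26; the last is October 26.
1 February 2026 is a Sunday, so the first Sunday is February 1 and the fourth is February 22.
October 27, 2025 lies within the daylight-saving period (26 October 2025 – 22 February 2026), so Veloth Sector is on daylight time, UTC+14:00.
22:00 local − 14h = 08:00 UTC.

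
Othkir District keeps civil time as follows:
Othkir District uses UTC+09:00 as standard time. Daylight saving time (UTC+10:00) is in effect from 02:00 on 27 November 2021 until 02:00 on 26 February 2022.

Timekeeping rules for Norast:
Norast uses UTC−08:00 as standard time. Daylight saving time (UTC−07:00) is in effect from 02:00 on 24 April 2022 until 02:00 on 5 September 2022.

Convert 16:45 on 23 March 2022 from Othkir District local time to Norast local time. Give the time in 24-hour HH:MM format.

23:45

23 March 2022 does not fall between 27 November 2021 and 26 February 2022, so daylight saving is not in effect and Othkir District is at UTC+09:00.
16:45 Othkir District − 9h = 07:45 UTC.
At the standard offset (UTC−08:00), 07:45 UTC − 8h = 23:45 Norast standard time (rolling into the previous day, 22 March 2022).
The standard-time date in Norast, 22 March 2022, is outside the daylight-saving period (24 April – 5 September), so Norast is on standard time, UTC−08:00.
07:45 UTC − 8h = 23:45 Norast (rolling into the previous day, 22 March 2022).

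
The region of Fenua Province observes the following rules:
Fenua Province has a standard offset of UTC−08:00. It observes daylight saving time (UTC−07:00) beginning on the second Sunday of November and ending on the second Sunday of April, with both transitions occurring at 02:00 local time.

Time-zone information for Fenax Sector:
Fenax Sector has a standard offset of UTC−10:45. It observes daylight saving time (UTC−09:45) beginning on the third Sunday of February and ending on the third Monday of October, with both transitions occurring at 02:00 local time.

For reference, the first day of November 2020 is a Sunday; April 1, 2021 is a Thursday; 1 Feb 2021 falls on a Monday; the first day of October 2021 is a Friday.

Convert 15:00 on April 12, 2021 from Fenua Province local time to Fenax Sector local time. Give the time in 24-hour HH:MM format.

1 November 2020 is a Sunday, so the first Sunday is November 1 and the second is November 8.
1 April 2021 is a Thursday, so the first Sunday is April 4 and the second is April 11.
Daylight saving runs 8 November 2020 – 11 April 2021; April 12, 2021 is outside that window, so Fenua Province is on standard time at UTC−08:00.
15:00 Fenua Province + 8h = 23:00 UTC.
1 February 2021 is a Monday, so the first Sunday is February 7 and the third is February 21.
1 October 2021 is a Friday, so the first Monday is October 4 and the third is October 18.
At the standard offset (UTC−10:45), 23:00 UTC − 10h45m = 12:15 Fenax Sector standard time.
Daylight saving runs 21 February – 18 October; the standard-time date in Fenax Sector, April 12, 2021, is inside that window, so Fenax Sector is at UTC−09:45.
23:00 UTC − 9h45m = 13:15 Fenax Sector.

13:15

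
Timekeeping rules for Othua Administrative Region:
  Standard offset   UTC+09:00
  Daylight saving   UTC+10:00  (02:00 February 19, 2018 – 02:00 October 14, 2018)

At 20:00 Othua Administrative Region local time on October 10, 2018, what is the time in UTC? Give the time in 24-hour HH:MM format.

Daylight saving runs 19 February – 14 October; October 10, 2018 is inside that window, so Othua Administrative Region is at UTC+10:00.
20:00 local − 10h = 10:00 UTC.

10:00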